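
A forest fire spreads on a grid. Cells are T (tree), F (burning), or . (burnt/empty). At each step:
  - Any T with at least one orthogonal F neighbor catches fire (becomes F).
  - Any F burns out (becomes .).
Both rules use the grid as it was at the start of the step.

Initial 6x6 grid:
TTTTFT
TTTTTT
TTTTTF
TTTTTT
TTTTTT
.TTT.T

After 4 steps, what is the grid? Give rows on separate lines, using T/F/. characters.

Step 1: 6 trees catch fire, 2 burn out
  TTTF.F
  TTTTFF
  TTTTF.
  TTTTTF
  TTTTTT
  .TTT.T
Step 2: 5 trees catch fire, 6 burn out
  TTF...
  TTTF..
  TTTF..
  TTTTF.
  TTTTTF
  .TTT.T
Step 3: 6 trees catch fire, 5 burn out
  TF....
  TTF...
  TTF...
  TTTF..
  TTTTF.
  .TTT.F
Step 4: 5 trees catch fire, 6 burn out
  F.....
  TF....
  TF....
  TTF...
  TTTF..
  .TTT..

F.....
TF....
TF....
TTF...
TTTF..
.TTT..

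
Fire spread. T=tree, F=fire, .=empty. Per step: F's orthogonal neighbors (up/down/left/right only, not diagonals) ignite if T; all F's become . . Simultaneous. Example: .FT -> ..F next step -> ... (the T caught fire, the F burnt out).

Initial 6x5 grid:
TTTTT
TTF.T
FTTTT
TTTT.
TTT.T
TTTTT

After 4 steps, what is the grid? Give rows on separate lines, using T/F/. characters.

Step 1: 6 trees catch fire, 2 burn out
  TTFTT
  FF..T
  .FFTT
  FTTT.
  TTT.T
  TTTTT
Step 2: 7 trees catch fire, 6 burn out
  FF.FT
  ....T
  ...FT
  .FFT.
  FTT.T
  TTTTT
Step 3: 6 trees catch fire, 7 burn out
  ....F
  ....T
  ....F
  ...F.
  .FF.T
  FTTTT
Step 4: 3 trees catch fire, 6 burn out
  .....
  ....F
  .....
  .....
  ....T
  .FFTT

.....
....F
.....
.....
....T
.FFTT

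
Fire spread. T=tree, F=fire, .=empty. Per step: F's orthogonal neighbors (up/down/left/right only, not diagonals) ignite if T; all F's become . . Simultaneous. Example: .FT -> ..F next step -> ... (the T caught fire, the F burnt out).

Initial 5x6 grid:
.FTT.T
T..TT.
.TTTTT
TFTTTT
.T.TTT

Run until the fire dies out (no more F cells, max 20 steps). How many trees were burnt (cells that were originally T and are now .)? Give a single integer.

Answer: 18

Derivation:
Step 1: +5 fires, +2 burnt (F count now 5)
Step 2: +3 fires, +5 burnt (F count now 3)
Step 3: +4 fires, +3 burnt (F count now 4)
Step 4: +4 fires, +4 burnt (F count now 4)
Step 5: +2 fires, +4 burnt (F count now 2)
Step 6: +0 fires, +2 burnt (F count now 0)
Fire out after step 6
Initially T: 20, now '.': 28
Total burnt (originally-T cells now '.'): 18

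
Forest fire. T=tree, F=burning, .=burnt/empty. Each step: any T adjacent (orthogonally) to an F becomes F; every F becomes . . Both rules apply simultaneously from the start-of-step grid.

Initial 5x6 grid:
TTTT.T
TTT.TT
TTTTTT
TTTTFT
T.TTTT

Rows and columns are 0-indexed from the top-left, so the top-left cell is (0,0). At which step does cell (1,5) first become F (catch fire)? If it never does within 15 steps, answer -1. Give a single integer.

Step 1: cell (1,5)='T' (+4 fires, +1 burnt)
Step 2: cell (1,5)='T' (+6 fires, +4 burnt)
Step 3: cell (1,5)='F' (+4 fires, +6 burnt)
  -> target ignites at step 3
Step 4: cell (1,5)='.' (+4 fires, +4 burnt)
Step 5: cell (1,5)='.' (+4 fires, +4 burnt)
Step 6: cell (1,5)='.' (+3 fires, +4 burnt)
Step 7: cell (1,5)='.' (+1 fires, +3 burnt)
Step 8: cell (1,5)='.' (+0 fires, +1 burnt)
  fire out at step 8

3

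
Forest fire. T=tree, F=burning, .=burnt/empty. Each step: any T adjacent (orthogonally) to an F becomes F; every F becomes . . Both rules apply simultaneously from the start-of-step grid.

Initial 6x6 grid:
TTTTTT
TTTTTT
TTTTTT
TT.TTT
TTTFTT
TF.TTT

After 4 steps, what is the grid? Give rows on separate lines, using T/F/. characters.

Step 1: 6 trees catch fire, 2 burn out
  TTTTTT
  TTTTTT
  TTTTTT
  TT.FTT
  TFF.FT
  F..FTT
Step 2: 6 trees catch fire, 6 burn out
  TTTTTT
  TTTTTT
  TTTFTT
  TF..FT
  F....F
  ....FT
Step 3: 7 trees catch fire, 6 burn out
  TTTTTT
  TTTFTT
  TFF.FT
  F....F
  ......
  .....F
Step 4: 6 trees catch fire, 7 burn out
  TTTFTT
  TFF.FT
  F....F
  ......
  ......
  ......

TTTFTT
TFF.FT
F....F
......
......
......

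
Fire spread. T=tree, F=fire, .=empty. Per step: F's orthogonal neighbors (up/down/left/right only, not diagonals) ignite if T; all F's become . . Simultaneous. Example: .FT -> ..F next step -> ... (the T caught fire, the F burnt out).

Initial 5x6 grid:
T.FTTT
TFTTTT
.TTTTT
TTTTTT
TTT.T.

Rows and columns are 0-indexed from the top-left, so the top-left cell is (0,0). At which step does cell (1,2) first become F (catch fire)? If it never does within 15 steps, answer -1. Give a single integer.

Step 1: cell (1,2)='F' (+4 fires, +2 burnt)
  -> target ignites at step 1
Step 2: cell (1,2)='.' (+5 fires, +4 burnt)
Step 3: cell (1,2)='.' (+6 fires, +5 burnt)
Step 4: cell (1,2)='.' (+5 fires, +6 burnt)
Step 5: cell (1,2)='.' (+2 fires, +5 burnt)
Step 6: cell (1,2)='.' (+2 fires, +2 burnt)
Step 7: cell (1,2)='.' (+0 fires, +2 burnt)
  fire out at step 7

1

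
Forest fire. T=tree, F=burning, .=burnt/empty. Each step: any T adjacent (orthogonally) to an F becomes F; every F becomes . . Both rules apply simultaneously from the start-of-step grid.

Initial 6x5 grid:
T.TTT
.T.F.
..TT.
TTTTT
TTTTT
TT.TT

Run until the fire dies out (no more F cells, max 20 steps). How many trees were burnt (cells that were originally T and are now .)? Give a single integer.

Step 1: +2 fires, +1 burnt (F count now 2)
Step 2: +4 fires, +2 burnt (F count now 4)
Step 3: +3 fires, +4 burnt (F count now 3)
Step 4: +4 fires, +3 burnt (F count now 4)
Step 5: +3 fires, +4 burnt (F count now 3)
Step 6: +2 fires, +3 burnt (F count now 2)
Step 7: +1 fires, +2 burnt (F count now 1)
Step 8: +0 fires, +1 burnt (F count now 0)
Fire out after step 8
Initially T: 21, now '.': 28
Total burnt (originally-T cells now '.'): 19

Answer: 19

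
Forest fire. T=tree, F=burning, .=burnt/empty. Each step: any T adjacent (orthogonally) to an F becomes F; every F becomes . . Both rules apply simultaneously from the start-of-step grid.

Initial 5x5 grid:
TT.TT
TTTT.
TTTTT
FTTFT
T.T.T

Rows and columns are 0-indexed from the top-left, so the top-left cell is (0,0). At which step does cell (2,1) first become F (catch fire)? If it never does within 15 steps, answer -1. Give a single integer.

Step 1: cell (2,1)='T' (+6 fires, +2 burnt)
Step 2: cell (2,1)='F' (+7 fires, +6 burnt)
  -> target ignites at step 2
Step 3: cell (2,1)='.' (+4 fires, +7 burnt)
Step 4: cell (2,1)='.' (+2 fires, +4 burnt)
Step 5: cell (2,1)='.' (+0 fires, +2 burnt)
  fire out at step 5

2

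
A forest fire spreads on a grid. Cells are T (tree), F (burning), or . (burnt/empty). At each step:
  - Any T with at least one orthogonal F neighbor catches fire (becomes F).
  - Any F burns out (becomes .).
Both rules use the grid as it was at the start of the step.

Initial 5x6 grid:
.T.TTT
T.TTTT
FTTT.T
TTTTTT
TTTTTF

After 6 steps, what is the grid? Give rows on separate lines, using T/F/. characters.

Step 1: 5 trees catch fire, 2 burn out
  .T.TTT
  F.TTTT
  .FTT.T
  FTTTTF
  TTTTF.
Step 2: 6 trees catch fire, 5 burn out
  .T.TTT
  ..TTTT
  ..FT.F
  .FTTF.
  FTTF..
Step 3: 7 trees catch fire, 6 burn out
  .T.TTT
  ..FTTF
  ...F..
  ..FF..
  .FF...
Step 4: 3 trees catch fire, 7 burn out
  .T.TTF
  ...FF.
  ......
  ......
  ......
Step 5: 2 trees catch fire, 3 burn out
  .T.FF.
  ......
  ......
  ......
  ......
Step 6: 0 trees catch fire, 2 burn out
  .T....
  ......
  ......
  ......
  ......

.T....
......
......
......
......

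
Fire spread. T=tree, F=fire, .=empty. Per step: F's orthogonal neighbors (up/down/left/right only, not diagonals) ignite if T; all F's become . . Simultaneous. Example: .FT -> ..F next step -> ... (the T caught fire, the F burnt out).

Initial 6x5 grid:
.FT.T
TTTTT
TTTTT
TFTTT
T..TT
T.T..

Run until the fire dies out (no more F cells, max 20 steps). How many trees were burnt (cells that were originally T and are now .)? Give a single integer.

Step 1: +5 fires, +2 burnt (F count now 5)
Step 2: +6 fires, +5 burnt (F count now 6)
Step 3: +5 fires, +6 burnt (F count now 5)
Step 4: +3 fires, +5 burnt (F count now 3)
Step 5: +1 fires, +3 burnt (F count now 1)
Step 6: +0 fires, +1 burnt (F count now 0)
Fire out after step 6
Initially T: 21, now '.': 29
Total burnt (originally-T cells now '.'): 20

Answer: 20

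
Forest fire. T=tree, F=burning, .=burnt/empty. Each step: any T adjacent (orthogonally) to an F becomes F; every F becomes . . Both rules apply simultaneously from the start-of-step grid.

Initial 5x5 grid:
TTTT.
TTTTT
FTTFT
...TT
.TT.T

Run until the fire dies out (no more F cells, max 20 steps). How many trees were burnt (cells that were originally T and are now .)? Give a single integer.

Answer: 15

Derivation:
Step 1: +6 fires, +2 burnt (F count now 6)
Step 2: +6 fires, +6 burnt (F count now 6)
Step 3: +3 fires, +6 burnt (F count now 3)
Step 4: +0 fires, +3 burnt (F count now 0)
Fire out after step 4
Initially T: 17, now '.': 23
Total burnt (originally-T cells now '.'): 15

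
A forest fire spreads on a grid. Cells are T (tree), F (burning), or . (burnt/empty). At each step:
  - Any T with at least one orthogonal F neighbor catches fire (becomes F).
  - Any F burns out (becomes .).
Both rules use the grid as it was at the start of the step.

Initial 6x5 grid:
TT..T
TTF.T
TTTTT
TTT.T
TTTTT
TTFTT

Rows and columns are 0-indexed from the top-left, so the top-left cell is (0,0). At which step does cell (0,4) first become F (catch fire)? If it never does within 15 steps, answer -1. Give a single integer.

Step 1: cell (0,4)='T' (+5 fires, +2 burnt)
Step 2: cell (0,4)='T' (+9 fires, +5 burnt)
Step 3: cell (0,4)='T' (+6 fires, +9 burnt)
Step 4: cell (0,4)='T' (+3 fires, +6 burnt)
Step 5: cell (0,4)='F' (+1 fires, +3 burnt)
  -> target ignites at step 5
Step 6: cell (0,4)='.' (+0 fires, +1 burnt)
  fire out at step 6

5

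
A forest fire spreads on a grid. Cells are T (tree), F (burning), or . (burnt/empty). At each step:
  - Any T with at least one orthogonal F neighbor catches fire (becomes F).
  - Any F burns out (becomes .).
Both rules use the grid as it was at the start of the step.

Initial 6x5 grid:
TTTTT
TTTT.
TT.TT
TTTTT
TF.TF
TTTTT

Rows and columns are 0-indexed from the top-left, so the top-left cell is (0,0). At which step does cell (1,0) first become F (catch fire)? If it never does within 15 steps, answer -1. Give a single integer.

Step 1: cell (1,0)='T' (+6 fires, +2 burnt)
Step 2: cell (1,0)='T' (+8 fires, +6 burnt)
Step 3: cell (1,0)='T' (+3 fires, +8 burnt)
Step 4: cell (1,0)='F' (+4 fires, +3 burnt)
  -> target ignites at step 4
Step 5: cell (1,0)='.' (+3 fires, +4 burnt)
Step 6: cell (1,0)='.' (+1 fires, +3 burnt)
Step 7: cell (1,0)='.' (+0 fires, +1 burnt)
  fire out at step 7

4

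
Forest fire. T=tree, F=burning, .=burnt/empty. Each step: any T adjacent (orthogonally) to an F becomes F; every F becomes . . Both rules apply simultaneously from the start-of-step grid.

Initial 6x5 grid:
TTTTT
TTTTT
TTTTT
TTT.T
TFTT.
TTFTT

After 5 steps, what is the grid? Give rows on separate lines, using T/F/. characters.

Step 1: 5 trees catch fire, 2 burn out
  TTTTT
  TTTTT
  TTTTT
  TFT.T
  F.FT.
  TF.FT
Step 2: 6 trees catch fire, 5 burn out
  TTTTT
  TTTTT
  TFTTT
  F.F.T
  ...F.
  F...F
Step 3: 3 trees catch fire, 6 burn out
  TTTTT
  TFTTT
  F.FTT
  ....T
  .....
  .....
Step 4: 4 trees catch fire, 3 burn out
  TFTTT
  F.FTT
  ...FT
  ....T
  .....
  .....
Step 5: 4 trees catch fire, 4 burn out
  F.FTT
  ...FT
  ....F
  ....T
  .....
  .....

F.FTT
...FT
....F
....T
.....
.....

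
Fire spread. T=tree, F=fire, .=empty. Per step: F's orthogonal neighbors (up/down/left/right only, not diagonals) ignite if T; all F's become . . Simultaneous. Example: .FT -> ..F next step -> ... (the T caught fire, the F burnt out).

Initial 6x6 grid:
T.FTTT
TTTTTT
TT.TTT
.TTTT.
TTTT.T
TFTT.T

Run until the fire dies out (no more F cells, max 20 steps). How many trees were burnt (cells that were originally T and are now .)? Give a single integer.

Step 1: +5 fires, +2 burnt (F count now 5)
Step 2: +7 fires, +5 burnt (F count now 7)
Step 3: +7 fires, +7 burnt (F count now 7)
Step 4: +5 fires, +7 burnt (F count now 5)
Step 5: +2 fires, +5 burnt (F count now 2)
Step 6: +0 fires, +2 burnt (F count now 0)
Fire out after step 6
Initially T: 28, now '.': 34
Total burnt (originally-T cells now '.'): 26

Answer: 26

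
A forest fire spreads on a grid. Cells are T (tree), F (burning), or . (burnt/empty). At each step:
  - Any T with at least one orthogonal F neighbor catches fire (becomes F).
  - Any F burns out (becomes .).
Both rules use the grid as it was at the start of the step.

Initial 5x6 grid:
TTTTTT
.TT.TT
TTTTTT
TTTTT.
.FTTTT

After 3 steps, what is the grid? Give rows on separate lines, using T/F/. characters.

Step 1: 2 trees catch fire, 1 burn out
  TTTTTT
  .TT.TT
  TTTTTT
  TFTTT.
  ..FTTT
Step 2: 4 trees catch fire, 2 burn out
  TTTTTT
  .TT.TT
  TFTTTT
  F.FTT.
  ...FTT
Step 3: 5 trees catch fire, 4 burn out
  TTTTTT
  .FT.TT
  F.FTTT
  ...FT.
  ....FT

TTTTTT
.FT.TT
F.FTTT
...FT.
....FT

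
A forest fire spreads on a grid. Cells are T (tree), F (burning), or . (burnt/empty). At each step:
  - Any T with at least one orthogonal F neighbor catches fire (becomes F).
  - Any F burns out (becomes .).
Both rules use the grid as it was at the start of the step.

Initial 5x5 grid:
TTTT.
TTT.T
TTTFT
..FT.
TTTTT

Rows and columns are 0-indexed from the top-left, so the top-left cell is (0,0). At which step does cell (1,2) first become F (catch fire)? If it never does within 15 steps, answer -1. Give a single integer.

Step 1: cell (1,2)='T' (+4 fires, +2 burnt)
Step 2: cell (1,2)='F' (+5 fires, +4 burnt)
  -> target ignites at step 2
Step 3: cell (1,2)='.' (+5 fires, +5 burnt)
Step 4: cell (1,2)='.' (+3 fires, +5 burnt)
Step 5: cell (1,2)='.' (+1 fires, +3 burnt)
Step 6: cell (1,2)='.' (+0 fires, +1 burnt)
  fire out at step 6

2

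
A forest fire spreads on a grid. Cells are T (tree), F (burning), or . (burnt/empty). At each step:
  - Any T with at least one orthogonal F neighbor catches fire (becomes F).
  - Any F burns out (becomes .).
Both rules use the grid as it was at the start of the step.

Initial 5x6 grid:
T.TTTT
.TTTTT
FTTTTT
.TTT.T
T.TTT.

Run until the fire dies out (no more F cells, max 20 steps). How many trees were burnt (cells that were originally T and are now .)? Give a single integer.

Answer: 21

Derivation:
Step 1: +1 fires, +1 burnt (F count now 1)
Step 2: +3 fires, +1 burnt (F count now 3)
Step 3: +3 fires, +3 burnt (F count now 3)
Step 4: +5 fires, +3 burnt (F count now 5)
Step 5: +4 fires, +5 burnt (F count now 4)
Step 6: +4 fires, +4 burnt (F count now 4)
Step 7: +1 fires, +4 burnt (F count now 1)
Step 8: +0 fires, +1 burnt (F count now 0)
Fire out after step 8
Initially T: 23, now '.': 28
Total burnt (originally-T cells now '.'): 21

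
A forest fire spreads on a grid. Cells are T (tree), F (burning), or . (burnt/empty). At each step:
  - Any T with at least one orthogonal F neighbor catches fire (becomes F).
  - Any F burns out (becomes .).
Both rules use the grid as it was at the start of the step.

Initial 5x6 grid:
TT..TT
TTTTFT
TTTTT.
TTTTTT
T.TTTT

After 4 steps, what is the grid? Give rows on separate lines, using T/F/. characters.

Step 1: 4 trees catch fire, 1 burn out
  TT..FT
  TTTF.F
  TTTTF.
  TTTTTT
  T.TTTT
Step 2: 4 trees catch fire, 4 burn out
  TT...F
  TTF...
  TTTF..
  TTTTFT
  T.TTTT
Step 3: 5 trees catch fire, 4 burn out
  TT....
  TF....
  TTF...
  TTTF.F
  T.TTFT
Step 4: 6 trees catch fire, 5 burn out
  TF....
  F.....
  TF....
  TTF...
  T.TF.F

TF....
F.....
TF....
TTF...
T.TF.F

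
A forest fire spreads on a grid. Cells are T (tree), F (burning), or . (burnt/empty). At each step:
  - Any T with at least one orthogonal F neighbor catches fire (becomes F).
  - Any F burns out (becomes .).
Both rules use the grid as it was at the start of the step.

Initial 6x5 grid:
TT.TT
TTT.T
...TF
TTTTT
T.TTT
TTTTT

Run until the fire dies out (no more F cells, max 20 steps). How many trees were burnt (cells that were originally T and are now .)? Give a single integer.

Answer: 18

Derivation:
Step 1: +3 fires, +1 burnt (F count now 3)
Step 2: +3 fires, +3 burnt (F count now 3)
Step 3: +4 fires, +3 burnt (F count now 4)
Step 4: +3 fires, +4 burnt (F count now 3)
Step 5: +2 fires, +3 burnt (F count now 2)
Step 6: +2 fires, +2 burnt (F count now 2)
Step 7: +1 fires, +2 burnt (F count now 1)
Step 8: +0 fires, +1 burnt (F count now 0)
Fire out after step 8
Initially T: 23, now '.': 25
Total burnt (originally-T cells now '.'): 18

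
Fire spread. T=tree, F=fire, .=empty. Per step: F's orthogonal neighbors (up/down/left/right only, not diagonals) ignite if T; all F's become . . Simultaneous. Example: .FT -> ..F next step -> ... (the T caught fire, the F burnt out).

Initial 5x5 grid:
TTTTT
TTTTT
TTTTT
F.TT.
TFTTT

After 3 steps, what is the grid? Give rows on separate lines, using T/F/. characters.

Step 1: 3 trees catch fire, 2 burn out
  TTTTT
  TTTTT
  FTTTT
  ..TT.
  F.FTT
Step 2: 4 trees catch fire, 3 burn out
  TTTTT
  FTTTT
  .FTTT
  ..FT.
  ...FT
Step 3: 5 trees catch fire, 4 burn out
  FTTTT
  .FTTT
  ..FTT
  ...F.
  ....F

FTTTT
.FTTT
..FTT
...F.
....F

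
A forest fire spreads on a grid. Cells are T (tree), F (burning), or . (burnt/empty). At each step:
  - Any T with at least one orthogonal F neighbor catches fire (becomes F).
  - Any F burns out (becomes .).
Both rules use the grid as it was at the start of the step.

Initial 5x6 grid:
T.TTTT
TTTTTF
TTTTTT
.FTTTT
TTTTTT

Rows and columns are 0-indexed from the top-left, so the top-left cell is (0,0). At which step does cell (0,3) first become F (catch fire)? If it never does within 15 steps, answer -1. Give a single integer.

Step 1: cell (0,3)='T' (+6 fires, +2 burnt)
Step 2: cell (0,3)='T' (+10 fires, +6 burnt)
Step 3: cell (0,3)='F' (+7 fires, +10 burnt)
  -> target ignites at step 3
Step 4: cell (0,3)='.' (+3 fires, +7 burnt)
Step 5: cell (0,3)='.' (+0 fires, +3 burnt)
  fire out at step 5

3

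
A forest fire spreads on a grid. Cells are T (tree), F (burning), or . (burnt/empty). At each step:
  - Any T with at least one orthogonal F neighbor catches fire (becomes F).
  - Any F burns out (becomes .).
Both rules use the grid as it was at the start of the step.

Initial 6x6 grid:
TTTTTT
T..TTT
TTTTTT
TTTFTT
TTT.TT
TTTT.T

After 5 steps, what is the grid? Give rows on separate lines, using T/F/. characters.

Step 1: 3 trees catch fire, 1 burn out
  TTTTTT
  T..TTT
  TTTFTT
  TTF.FT
  TTT.TT
  TTTT.T
Step 2: 7 trees catch fire, 3 burn out
  TTTTTT
  T..FTT
  TTF.FT
  TF...F
  TTF.FT
  TTTT.T
Step 3: 8 trees catch fire, 7 burn out
  TTTFTT
  T...FT
  TF...F
  F.....
  TF...F
  TTFT.T
Step 4: 8 trees catch fire, 8 burn out
  TTF.FT
  T....F
  F.....
  ......
  F.....
  TF.F.F
Step 5: 4 trees catch fire, 8 burn out
  TF...F
  F.....
  ......
  ......
  ......
  F.....

TF...F
F.....
......
......
......
F.....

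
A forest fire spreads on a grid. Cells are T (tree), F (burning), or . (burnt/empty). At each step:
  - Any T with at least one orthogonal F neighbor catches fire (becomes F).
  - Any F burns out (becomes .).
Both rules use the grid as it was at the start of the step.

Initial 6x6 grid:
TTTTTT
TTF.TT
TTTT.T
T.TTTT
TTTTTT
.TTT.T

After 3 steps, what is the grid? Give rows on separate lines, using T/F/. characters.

Step 1: 3 trees catch fire, 1 burn out
  TTFTTT
  TF..TT
  TTFT.T
  T.TTTT
  TTTTTT
  .TTT.T
Step 2: 6 trees catch fire, 3 burn out
  TF.FTT
  F...TT
  TF.F.T
  T.FTTT
  TTTTTT
  .TTT.T
Step 3: 5 trees catch fire, 6 burn out
  F...FT
  ....TT
  F....T
  T..FTT
  TTFTTT
  .TTT.T

F...FT
....TT
F....T
T..FTT
TTFTTT
.TTT.T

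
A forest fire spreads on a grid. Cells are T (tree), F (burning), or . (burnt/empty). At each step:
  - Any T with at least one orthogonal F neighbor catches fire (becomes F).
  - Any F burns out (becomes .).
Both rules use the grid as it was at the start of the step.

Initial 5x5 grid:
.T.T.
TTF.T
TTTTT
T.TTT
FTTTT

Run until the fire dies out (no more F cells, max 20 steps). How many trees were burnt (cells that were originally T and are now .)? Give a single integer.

Step 1: +4 fires, +2 burnt (F count now 4)
Step 2: +7 fires, +4 burnt (F count now 7)
Step 3: +3 fires, +7 burnt (F count now 3)
Step 4: +3 fires, +3 burnt (F count now 3)
Step 5: +0 fires, +3 burnt (F count now 0)
Fire out after step 5
Initially T: 18, now '.': 24
Total burnt (originally-T cells now '.'): 17

Answer: 17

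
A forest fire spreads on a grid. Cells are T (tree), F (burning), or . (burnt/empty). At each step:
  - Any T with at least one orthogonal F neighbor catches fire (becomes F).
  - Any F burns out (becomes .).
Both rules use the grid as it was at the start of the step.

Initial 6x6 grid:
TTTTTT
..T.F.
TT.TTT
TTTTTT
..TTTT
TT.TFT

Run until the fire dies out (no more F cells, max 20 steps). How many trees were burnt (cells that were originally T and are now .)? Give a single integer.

Answer: 24

Derivation:
Step 1: +5 fires, +2 burnt (F count now 5)
Step 2: +7 fires, +5 burnt (F count now 7)
Step 3: +4 fires, +7 burnt (F count now 4)
Step 4: +3 fires, +4 burnt (F count now 3)
Step 5: +2 fires, +3 burnt (F count now 2)
Step 6: +2 fires, +2 burnt (F count now 2)
Step 7: +1 fires, +2 burnt (F count now 1)
Step 8: +0 fires, +1 burnt (F count now 0)
Fire out after step 8
Initially T: 26, now '.': 34
Total burnt (originally-T cells now '.'): 24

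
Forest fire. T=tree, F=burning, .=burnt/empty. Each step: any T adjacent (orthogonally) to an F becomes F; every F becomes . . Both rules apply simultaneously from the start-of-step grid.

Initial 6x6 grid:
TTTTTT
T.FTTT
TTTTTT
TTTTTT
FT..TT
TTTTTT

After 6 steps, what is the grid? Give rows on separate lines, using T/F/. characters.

Step 1: 6 trees catch fire, 2 burn out
  TTFTTT
  T..FTT
  TTFTTT
  FTTTTT
  .F..TT
  FTTTTT
Step 2: 9 trees catch fire, 6 burn out
  TF.FTT
  T...FT
  FF.FTT
  .FFTTT
  ....TT
  .FTTTT
Step 3: 7 trees catch fire, 9 burn out
  F...FT
  F....F
  ....FT
  ...FTT
  ....TT
  ..FTTT
Step 4: 4 trees catch fire, 7 burn out
  .....F
  ......
  .....F
  ....FT
  ....TT
  ...FTT
Step 5: 3 trees catch fire, 4 burn out
  ......
  ......
  ......
  .....F
  ....FT
  ....FT
Step 6: 2 trees catch fire, 3 burn out
  ......
  ......
  ......
  ......
  .....F
  .....F

......
......
......
......
.....F
.....F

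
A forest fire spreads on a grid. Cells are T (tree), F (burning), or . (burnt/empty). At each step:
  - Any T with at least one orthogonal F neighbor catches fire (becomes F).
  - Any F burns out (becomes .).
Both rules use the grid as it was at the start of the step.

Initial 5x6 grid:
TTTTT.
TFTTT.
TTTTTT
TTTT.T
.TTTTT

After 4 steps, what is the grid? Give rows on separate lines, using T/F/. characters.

Step 1: 4 trees catch fire, 1 burn out
  TFTTT.
  F.FTT.
  TFTTTT
  TTTT.T
  .TTTTT
Step 2: 6 trees catch fire, 4 burn out
  F.FTT.
  ...FT.
  F.FTTT
  TFTT.T
  .TTTTT
Step 3: 6 trees catch fire, 6 burn out
  ...FT.
  ....F.
  ...FTT
  F.FT.T
  .FTTTT
Step 4: 4 trees catch fire, 6 burn out
  ....F.
  ......
  ....FT
  ...F.T
  ..FTTT

....F.
......
....FT
...F.T
..FTTT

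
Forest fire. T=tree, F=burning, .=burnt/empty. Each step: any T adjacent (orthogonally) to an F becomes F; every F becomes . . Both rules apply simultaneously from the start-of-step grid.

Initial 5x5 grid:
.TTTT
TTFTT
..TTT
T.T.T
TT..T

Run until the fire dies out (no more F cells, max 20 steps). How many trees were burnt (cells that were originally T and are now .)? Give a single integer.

Answer: 14

Derivation:
Step 1: +4 fires, +1 burnt (F count now 4)
Step 2: +6 fires, +4 burnt (F count now 6)
Step 3: +2 fires, +6 burnt (F count now 2)
Step 4: +1 fires, +2 burnt (F count now 1)
Step 5: +1 fires, +1 burnt (F count now 1)
Step 6: +0 fires, +1 burnt (F count now 0)
Fire out after step 6
Initially T: 17, now '.': 22
Total burnt (originally-T cells now '.'): 14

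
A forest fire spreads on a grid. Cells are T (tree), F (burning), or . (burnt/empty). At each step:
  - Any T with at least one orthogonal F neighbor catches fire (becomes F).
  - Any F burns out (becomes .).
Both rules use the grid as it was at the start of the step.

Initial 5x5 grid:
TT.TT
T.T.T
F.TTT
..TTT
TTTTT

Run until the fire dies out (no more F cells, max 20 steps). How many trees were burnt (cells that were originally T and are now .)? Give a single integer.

Answer: 3

Derivation:
Step 1: +1 fires, +1 burnt (F count now 1)
Step 2: +1 fires, +1 burnt (F count now 1)
Step 3: +1 fires, +1 burnt (F count now 1)
Step 4: +0 fires, +1 burnt (F count now 0)
Fire out after step 4
Initially T: 18, now '.': 10
Total burnt (originally-T cells now '.'): 3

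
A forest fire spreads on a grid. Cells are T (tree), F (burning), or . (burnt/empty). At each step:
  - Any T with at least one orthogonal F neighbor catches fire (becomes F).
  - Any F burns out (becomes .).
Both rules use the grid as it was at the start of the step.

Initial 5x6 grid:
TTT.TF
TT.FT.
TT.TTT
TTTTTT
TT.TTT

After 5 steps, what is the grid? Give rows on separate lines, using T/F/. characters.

Step 1: 3 trees catch fire, 2 burn out
  TTT.F.
  TT..F.
  TT.FTT
  TTTTTT
  TT.TTT
Step 2: 2 trees catch fire, 3 burn out
  TTT...
  TT....
  TT..FT
  TTTFTT
  TT.TTT
Step 3: 4 trees catch fire, 2 burn out
  TTT...
  TT....
  TT...F
  TTF.FT
  TT.FTT
Step 4: 3 trees catch fire, 4 burn out
  TTT...
  TT....
  TT....
  TF...F
  TT..FT
Step 5: 4 trees catch fire, 3 burn out
  TTT...
  TT....
  TF....
  F.....
  TF...F

TTT...
TT....
TF....
F.....
TF...F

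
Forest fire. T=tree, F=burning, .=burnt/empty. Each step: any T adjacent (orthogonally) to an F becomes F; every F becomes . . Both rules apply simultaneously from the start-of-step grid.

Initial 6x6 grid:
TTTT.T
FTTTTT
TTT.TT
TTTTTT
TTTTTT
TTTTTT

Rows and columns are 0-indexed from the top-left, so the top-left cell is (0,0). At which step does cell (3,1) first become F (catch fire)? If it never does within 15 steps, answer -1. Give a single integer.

Step 1: cell (3,1)='T' (+3 fires, +1 burnt)
Step 2: cell (3,1)='T' (+4 fires, +3 burnt)
Step 3: cell (3,1)='F' (+5 fires, +4 burnt)
  -> target ignites at step 3
Step 4: cell (3,1)='.' (+5 fires, +5 burnt)
Step 5: cell (3,1)='.' (+5 fires, +5 burnt)
Step 6: cell (3,1)='.' (+5 fires, +5 burnt)
Step 7: cell (3,1)='.' (+3 fires, +5 burnt)
Step 8: cell (3,1)='.' (+2 fires, +3 burnt)
Step 9: cell (3,1)='.' (+1 fires, +2 burnt)
Step 10: cell (3,1)='.' (+0 fires, +1 burnt)
  fire out at step 10

3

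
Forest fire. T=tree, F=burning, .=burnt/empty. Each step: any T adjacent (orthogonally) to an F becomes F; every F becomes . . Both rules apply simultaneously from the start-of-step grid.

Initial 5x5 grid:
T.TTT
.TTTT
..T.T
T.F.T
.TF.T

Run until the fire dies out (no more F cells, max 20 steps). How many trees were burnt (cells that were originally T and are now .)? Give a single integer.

Step 1: +2 fires, +2 burnt (F count now 2)
Step 2: +1 fires, +2 burnt (F count now 1)
Step 3: +3 fires, +1 burnt (F count now 3)
Step 4: +2 fires, +3 burnt (F count now 2)
Step 5: +2 fires, +2 burnt (F count now 2)
Step 6: +1 fires, +2 burnt (F count now 1)
Step 7: +1 fires, +1 burnt (F count now 1)
Step 8: +0 fires, +1 burnt (F count now 0)
Fire out after step 8
Initially T: 14, now '.': 23
Total burnt (originally-T cells now '.'): 12

Answer: 12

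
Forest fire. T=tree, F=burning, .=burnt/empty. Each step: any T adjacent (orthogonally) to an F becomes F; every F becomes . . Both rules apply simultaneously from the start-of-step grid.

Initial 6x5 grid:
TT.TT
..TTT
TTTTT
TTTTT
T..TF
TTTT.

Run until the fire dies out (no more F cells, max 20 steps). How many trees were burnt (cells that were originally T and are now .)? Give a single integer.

Answer: 21

Derivation:
Step 1: +2 fires, +1 burnt (F count now 2)
Step 2: +3 fires, +2 burnt (F count now 3)
Step 3: +4 fires, +3 burnt (F count now 4)
Step 4: +5 fires, +4 burnt (F count now 5)
Step 5: +5 fires, +5 burnt (F count now 5)
Step 6: +2 fires, +5 burnt (F count now 2)
Step 7: +0 fires, +2 burnt (F count now 0)
Fire out after step 7
Initially T: 23, now '.': 28
Total burnt (originally-T cells now '.'): 21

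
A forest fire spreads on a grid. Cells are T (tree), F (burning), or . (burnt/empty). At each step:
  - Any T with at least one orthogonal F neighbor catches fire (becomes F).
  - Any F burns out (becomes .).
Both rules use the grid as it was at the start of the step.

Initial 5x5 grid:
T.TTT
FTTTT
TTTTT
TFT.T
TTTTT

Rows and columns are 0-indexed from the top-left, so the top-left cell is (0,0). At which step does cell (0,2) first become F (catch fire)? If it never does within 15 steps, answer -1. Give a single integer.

Step 1: cell (0,2)='T' (+7 fires, +2 burnt)
Step 2: cell (0,2)='T' (+4 fires, +7 burnt)
Step 3: cell (0,2)='F' (+4 fires, +4 burnt)
  -> target ignites at step 3
Step 4: cell (0,2)='.' (+4 fires, +4 burnt)
Step 5: cell (0,2)='.' (+2 fires, +4 burnt)
Step 6: cell (0,2)='.' (+0 fires, +2 burnt)
  fire out at step 6

3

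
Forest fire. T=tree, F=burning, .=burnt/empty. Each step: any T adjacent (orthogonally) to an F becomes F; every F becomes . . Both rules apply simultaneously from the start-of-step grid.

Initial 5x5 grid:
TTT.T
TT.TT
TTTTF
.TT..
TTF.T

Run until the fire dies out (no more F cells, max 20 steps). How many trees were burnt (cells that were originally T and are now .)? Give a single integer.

Answer: 16

Derivation:
Step 1: +4 fires, +2 burnt (F count now 4)
Step 2: +5 fires, +4 burnt (F count now 5)
Step 3: +1 fires, +5 burnt (F count now 1)
Step 4: +2 fires, +1 burnt (F count now 2)
Step 5: +2 fires, +2 burnt (F count now 2)
Step 6: +2 fires, +2 burnt (F count now 2)
Step 7: +0 fires, +2 burnt (F count now 0)
Fire out after step 7
Initially T: 17, now '.': 24
Total burnt (originally-T cells now '.'): 16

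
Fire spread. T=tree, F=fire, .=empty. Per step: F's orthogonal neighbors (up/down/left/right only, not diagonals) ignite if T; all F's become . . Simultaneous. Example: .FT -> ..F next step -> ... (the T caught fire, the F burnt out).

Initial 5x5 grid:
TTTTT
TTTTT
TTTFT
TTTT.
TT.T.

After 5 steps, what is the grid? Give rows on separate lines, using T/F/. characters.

Step 1: 4 trees catch fire, 1 burn out
  TTTTT
  TTTFT
  TTF.F
  TTTF.
  TT.T.
Step 2: 6 trees catch fire, 4 burn out
  TTTFT
  TTF.F
  TF...
  TTF..
  TT.F.
Step 3: 5 trees catch fire, 6 burn out
  TTF.F
  TF...
  F....
  TF...
  TT...
Step 4: 4 trees catch fire, 5 burn out
  TF...
  F....
  .....
  F....
  TF...
Step 5: 2 trees catch fire, 4 burn out
  F....
  .....
  .....
  .....
  F....

F....
.....
.....
.....
F....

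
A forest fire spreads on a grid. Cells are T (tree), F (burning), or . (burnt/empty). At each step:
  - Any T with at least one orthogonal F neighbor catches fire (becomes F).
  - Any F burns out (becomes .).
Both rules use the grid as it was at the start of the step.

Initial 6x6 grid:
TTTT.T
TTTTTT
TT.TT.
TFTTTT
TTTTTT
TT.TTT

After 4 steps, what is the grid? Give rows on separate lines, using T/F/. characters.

Step 1: 4 trees catch fire, 1 burn out
  TTTT.T
  TTTTTT
  TF.TT.
  F.FTTT
  TFTTTT
  TT.TTT
Step 2: 6 trees catch fire, 4 burn out
  TTTT.T
  TFTTTT
  F..TT.
  ...FTT
  F.FTTT
  TF.TTT
Step 3: 7 trees catch fire, 6 burn out
  TFTT.T
  F.FTTT
  ...FT.
  ....FT
  ...FTT
  F..TTT
Step 4: 7 trees catch fire, 7 burn out
  F.FT.T
  ...FTT
  ....F.
  .....F
  ....FT
  ...FTT

F.FT.T
...FTT
....F.
.....F
....FT
...FTT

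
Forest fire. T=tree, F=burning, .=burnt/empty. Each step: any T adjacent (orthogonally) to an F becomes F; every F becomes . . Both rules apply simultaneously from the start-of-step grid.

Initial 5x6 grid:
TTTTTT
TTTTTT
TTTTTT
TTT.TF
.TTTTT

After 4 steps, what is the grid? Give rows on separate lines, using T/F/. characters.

Step 1: 3 trees catch fire, 1 burn out
  TTTTTT
  TTTTTT
  TTTTTF
  TTT.F.
  .TTTTF
Step 2: 3 trees catch fire, 3 burn out
  TTTTTT
  TTTTTF
  TTTTF.
  TTT...
  .TTTF.
Step 3: 4 trees catch fire, 3 burn out
  TTTTTF
  TTTTF.
  TTTF..
  TTT...
  .TTF..
Step 4: 4 trees catch fire, 4 burn out
  TTTTF.
  TTTF..
  TTF...
  TTT...
  .TF...

TTTTF.
TTTF..
TTF...
TTT...
.TF...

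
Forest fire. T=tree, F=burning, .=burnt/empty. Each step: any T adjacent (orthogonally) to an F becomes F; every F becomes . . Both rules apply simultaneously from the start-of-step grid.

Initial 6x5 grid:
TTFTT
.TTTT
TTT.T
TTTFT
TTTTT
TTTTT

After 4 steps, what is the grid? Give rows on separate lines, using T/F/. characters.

Step 1: 6 trees catch fire, 2 burn out
  TF.FT
  .TFTT
  TTT.T
  TTF.F
  TTTFT
  TTTTT
Step 2: 10 trees catch fire, 6 burn out
  F...F
  .F.FT
  TTF.F
  TF...
  TTF.F
  TTTFT
Step 3: 6 trees catch fire, 10 burn out
  .....
  ....F
  TF...
  F....
  TF...
  TTF.F
Step 4: 3 trees catch fire, 6 burn out
  .....
  .....
  F....
  .....
  F....
  TF...

.....
.....
F....
.....
F....
TF...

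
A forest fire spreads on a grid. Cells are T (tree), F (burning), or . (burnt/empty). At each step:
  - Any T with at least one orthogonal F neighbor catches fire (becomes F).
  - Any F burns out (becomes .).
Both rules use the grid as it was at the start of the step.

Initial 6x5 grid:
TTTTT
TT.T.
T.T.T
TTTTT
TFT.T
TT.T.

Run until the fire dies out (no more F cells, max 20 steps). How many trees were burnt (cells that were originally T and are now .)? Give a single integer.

Answer: 21

Derivation:
Step 1: +4 fires, +1 burnt (F count now 4)
Step 2: +3 fires, +4 burnt (F count now 3)
Step 3: +3 fires, +3 burnt (F count now 3)
Step 4: +2 fires, +3 burnt (F count now 2)
Step 5: +4 fires, +2 burnt (F count now 4)
Step 6: +1 fires, +4 burnt (F count now 1)
Step 7: +1 fires, +1 burnt (F count now 1)
Step 8: +1 fires, +1 burnt (F count now 1)
Step 9: +2 fires, +1 burnt (F count now 2)
Step 10: +0 fires, +2 burnt (F count now 0)
Fire out after step 10
Initially T: 22, now '.': 29
Total burnt (originally-T cells now '.'): 21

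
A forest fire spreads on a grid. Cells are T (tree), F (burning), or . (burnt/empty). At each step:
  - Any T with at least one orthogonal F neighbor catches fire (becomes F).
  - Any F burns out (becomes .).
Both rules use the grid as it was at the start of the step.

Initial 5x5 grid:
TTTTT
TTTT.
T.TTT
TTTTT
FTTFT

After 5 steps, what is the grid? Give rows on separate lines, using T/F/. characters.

Step 1: 5 trees catch fire, 2 burn out
  TTTTT
  TTTT.
  T.TTT
  FTTFT
  .FF.F
Step 2: 5 trees catch fire, 5 burn out
  TTTTT
  TTTT.
  F.TFT
  .FF.F
  .....
Step 3: 4 trees catch fire, 5 burn out
  TTTTT
  FTTF.
  ..F.F
  .....
  .....
Step 4: 4 trees catch fire, 4 burn out
  FTTFT
  .FF..
  .....
  .....
  .....
Step 5: 3 trees catch fire, 4 burn out
  .FF.F
  .....
  .....
  .....
  .....

.FF.F
.....
.....
.....
.....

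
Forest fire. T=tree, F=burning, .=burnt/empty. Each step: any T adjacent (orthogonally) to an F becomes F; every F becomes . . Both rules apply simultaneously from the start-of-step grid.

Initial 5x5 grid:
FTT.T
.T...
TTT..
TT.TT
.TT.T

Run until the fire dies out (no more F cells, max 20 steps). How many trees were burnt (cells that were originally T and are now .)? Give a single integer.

Answer: 10

Derivation:
Step 1: +1 fires, +1 burnt (F count now 1)
Step 2: +2 fires, +1 burnt (F count now 2)
Step 3: +1 fires, +2 burnt (F count now 1)
Step 4: +3 fires, +1 burnt (F count now 3)
Step 5: +2 fires, +3 burnt (F count now 2)
Step 6: +1 fires, +2 burnt (F count now 1)
Step 7: +0 fires, +1 burnt (F count now 0)
Fire out after step 7
Initially T: 14, now '.': 21
Total burnt (originally-T cells now '.'): 10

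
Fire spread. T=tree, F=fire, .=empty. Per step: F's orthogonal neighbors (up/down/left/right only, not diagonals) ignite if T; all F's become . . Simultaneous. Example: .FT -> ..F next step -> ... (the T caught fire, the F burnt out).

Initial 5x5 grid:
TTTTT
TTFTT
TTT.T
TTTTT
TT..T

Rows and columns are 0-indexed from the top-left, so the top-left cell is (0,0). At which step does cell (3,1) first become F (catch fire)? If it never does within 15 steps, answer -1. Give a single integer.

Step 1: cell (3,1)='T' (+4 fires, +1 burnt)
Step 2: cell (3,1)='T' (+6 fires, +4 burnt)
Step 3: cell (3,1)='F' (+6 fires, +6 burnt)
  -> target ignites at step 3
Step 4: cell (3,1)='.' (+3 fires, +6 burnt)
Step 5: cell (3,1)='.' (+2 fires, +3 burnt)
Step 6: cell (3,1)='.' (+0 fires, +2 burnt)
  fire out at step 6

3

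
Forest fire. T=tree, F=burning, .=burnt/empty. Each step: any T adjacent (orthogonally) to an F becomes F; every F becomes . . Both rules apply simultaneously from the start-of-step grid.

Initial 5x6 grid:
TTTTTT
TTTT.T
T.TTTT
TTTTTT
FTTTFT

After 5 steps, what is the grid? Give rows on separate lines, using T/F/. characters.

Step 1: 5 trees catch fire, 2 burn out
  TTTTTT
  TTTT.T
  T.TTTT
  FTTTFT
  .FTF.F
Step 2: 6 trees catch fire, 5 burn out
  TTTTTT
  TTTT.T
  F.TTFT
  .FTF.F
  ..F...
Step 3: 4 trees catch fire, 6 burn out
  TTTTTT
  FTTT.T
  ..TF.F
  ..F...
  ......
Step 4: 5 trees catch fire, 4 burn out
  FTTTTT
  .FTF.F
  ..F...
  ......
  ......
Step 5: 4 trees catch fire, 5 burn out
  .FTFTF
  ..F...
  ......
  ......
  ......

.FTFTF
..F...
......
......
......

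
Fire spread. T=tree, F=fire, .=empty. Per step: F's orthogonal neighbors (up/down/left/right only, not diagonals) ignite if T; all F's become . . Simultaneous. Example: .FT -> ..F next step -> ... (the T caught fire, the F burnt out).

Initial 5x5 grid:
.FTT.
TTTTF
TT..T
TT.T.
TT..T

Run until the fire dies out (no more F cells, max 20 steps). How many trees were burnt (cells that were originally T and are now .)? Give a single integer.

Answer: 13

Derivation:
Step 1: +4 fires, +2 burnt (F count now 4)
Step 2: +4 fires, +4 burnt (F count now 4)
Step 3: +2 fires, +4 burnt (F count now 2)
Step 4: +2 fires, +2 burnt (F count now 2)
Step 5: +1 fires, +2 burnt (F count now 1)
Step 6: +0 fires, +1 burnt (F count now 0)
Fire out after step 6
Initially T: 15, now '.': 23
Total burnt (originally-T cells now '.'): 13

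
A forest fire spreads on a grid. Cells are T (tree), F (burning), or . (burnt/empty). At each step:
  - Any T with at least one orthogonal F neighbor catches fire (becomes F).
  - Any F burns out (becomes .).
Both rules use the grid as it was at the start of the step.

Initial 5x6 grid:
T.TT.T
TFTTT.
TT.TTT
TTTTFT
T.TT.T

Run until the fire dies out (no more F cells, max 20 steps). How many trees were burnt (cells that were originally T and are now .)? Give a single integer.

Step 1: +6 fires, +2 burnt (F count now 6)
Step 2: +11 fires, +6 burnt (F count now 11)
Step 3: +3 fires, +11 burnt (F count now 3)
Step 4: +1 fires, +3 burnt (F count now 1)
Step 5: +0 fires, +1 burnt (F count now 0)
Fire out after step 5
Initially T: 22, now '.': 29
Total burnt (originally-T cells now '.'): 21

Answer: 21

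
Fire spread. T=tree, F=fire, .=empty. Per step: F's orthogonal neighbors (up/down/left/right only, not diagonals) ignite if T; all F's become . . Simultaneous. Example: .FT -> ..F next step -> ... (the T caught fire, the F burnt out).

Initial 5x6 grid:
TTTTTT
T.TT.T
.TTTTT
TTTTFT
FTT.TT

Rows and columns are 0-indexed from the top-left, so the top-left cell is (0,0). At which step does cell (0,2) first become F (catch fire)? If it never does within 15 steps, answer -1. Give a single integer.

Step 1: cell (0,2)='T' (+6 fires, +2 burnt)
Step 2: cell (0,2)='T' (+6 fires, +6 burnt)
Step 3: cell (0,2)='T' (+4 fires, +6 burnt)
Step 4: cell (0,2)='T' (+3 fires, +4 burnt)
Step 5: cell (0,2)='F' (+2 fires, +3 burnt)
  -> target ignites at step 5
Step 6: cell (0,2)='.' (+1 fires, +2 burnt)
Step 7: cell (0,2)='.' (+1 fires, +1 burnt)
Step 8: cell (0,2)='.' (+1 fires, +1 burnt)
Step 9: cell (0,2)='.' (+0 fires, +1 burnt)
  fire out at step 9

5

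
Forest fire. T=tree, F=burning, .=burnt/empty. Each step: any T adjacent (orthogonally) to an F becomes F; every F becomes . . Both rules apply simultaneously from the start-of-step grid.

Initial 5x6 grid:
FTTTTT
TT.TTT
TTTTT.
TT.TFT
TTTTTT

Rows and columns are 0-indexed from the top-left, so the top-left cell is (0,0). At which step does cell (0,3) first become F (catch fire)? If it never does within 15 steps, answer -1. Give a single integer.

Step 1: cell (0,3)='T' (+6 fires, +2 burnt)
Step 2: cell (0,3)='T' (+7 fires, +6 burnt)
Step 3: cell (0,3)='F' (+8 fires, +7 burnt)
  -> target ignites at step 3
Step 4: cell (0,3)='.' (+4 fires, +8 burnt)
Step 5: cell (0,3)='.' (+0 fires, +4 burnt)
  fire out at step 5

3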